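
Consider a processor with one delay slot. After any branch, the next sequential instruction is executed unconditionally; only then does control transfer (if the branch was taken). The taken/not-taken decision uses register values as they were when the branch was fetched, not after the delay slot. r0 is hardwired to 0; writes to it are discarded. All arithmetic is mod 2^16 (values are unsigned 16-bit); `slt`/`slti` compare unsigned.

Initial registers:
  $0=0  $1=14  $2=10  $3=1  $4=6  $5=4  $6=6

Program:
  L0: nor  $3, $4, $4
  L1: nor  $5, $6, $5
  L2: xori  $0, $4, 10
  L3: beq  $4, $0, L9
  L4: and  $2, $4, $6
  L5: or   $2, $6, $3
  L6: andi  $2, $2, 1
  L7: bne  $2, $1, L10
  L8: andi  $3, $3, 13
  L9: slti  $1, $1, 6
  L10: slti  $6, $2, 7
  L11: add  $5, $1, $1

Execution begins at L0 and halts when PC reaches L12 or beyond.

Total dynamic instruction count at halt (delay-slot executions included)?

PC=0  nor  $3, $4, $4        | $0=0 $1=14 $2=10 $3=65529 $4=6 $5=4 $6=6
PC=1  nor  $5, $6, $5        | $0=0 $1=14 $2=10 $3=65529 $4=6 $5=65529 $6=6
PC=2  xori  $0, $4, 10       | $0=0 $1=14 $2=10 $3=65529 $4=6 $5=65529 $6=6
PC=3  beq  $4, $0, L9        | $0=0 $1=14 $2=10 $3=65529 $4=6 $5=65529 $6=6  [not taken]
PC=4  and  $2, $4, $6        | $0=0 $1=14 $2=6 $3=65529 $4=6 $5=65529 $6=6
PC=5  or   $2, $6, $3        | $0=0 $1=14 $2=65535 $3=65529 $4=6 $5=65529 $6=6
PC=6  andi  $2, $2, 1        | $0=0 $1=14 $2=1 $3=65529 $4=6 $5=65529 $6=6
PC=7  bne  $2, $1, L10       | $0=0 $1=14 $2=1 $3=65529 $4=6 $5=65529 $6=6  [TAKEN]
PC=8  andi  $3, $3, 13       | $0=0 $1=14 $2=1 $3=9 $4=6 $5=65529 $6=6
PC=10 slti  $6, $2, 7        | $0=0 $1=14 $2=1 $3=9 $4=6 $5=65529 $6=1
PC=11 add  $5, $1, $1        | $0=0 $1=14 $2=1 $3=9 $4=6 $5=28 $6=1

11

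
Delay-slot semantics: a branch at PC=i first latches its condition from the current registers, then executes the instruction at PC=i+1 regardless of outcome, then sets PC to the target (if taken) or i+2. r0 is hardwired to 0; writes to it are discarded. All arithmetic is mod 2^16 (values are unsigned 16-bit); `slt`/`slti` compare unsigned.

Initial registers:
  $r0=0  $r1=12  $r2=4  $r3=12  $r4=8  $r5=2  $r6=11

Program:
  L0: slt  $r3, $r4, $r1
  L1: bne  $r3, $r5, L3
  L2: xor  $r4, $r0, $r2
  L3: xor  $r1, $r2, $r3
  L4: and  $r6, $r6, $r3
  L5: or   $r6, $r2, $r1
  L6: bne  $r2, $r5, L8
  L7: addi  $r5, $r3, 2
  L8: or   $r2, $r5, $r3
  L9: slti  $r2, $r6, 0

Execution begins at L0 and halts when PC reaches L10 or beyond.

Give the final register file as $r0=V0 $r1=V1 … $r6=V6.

#0 slt  $r3, $r4, $r1 ; 0/12/4/1/8/2/11
#1 bne  $r3, $r5, L3 ; 0/12/4/1/8/2/11 ; →target
#2 xor  $r4, $r0, $r2 ; 0/12/4/1/4/2/11
#3 xor  $r1, $r2, $r3 ; 0/5/4/1/4/2/11
#4 and  $r6, $r6, $r3 ; 0/5/4/1/4/2/1
#5 or   $r6, $r2, $r1 ; 0/5/4/1/4/2/5
#6 bne  $r2, $r5, L8 ; 0/5/4/1/4/2/5 ; →target
#7 addi  $r5, $r3, 2 ; 0/5/4/1/4/3/5
#8 or   $r2, $r5, $r3 ; 0/5/3/1/4/3/5
#9 slti  $r2, $r6, 0 ; 0/5/0/1/4/3/5

$r0=0 $r1=5 $r2=0 $r3=1 $r4=4 $r5=3 $r6=5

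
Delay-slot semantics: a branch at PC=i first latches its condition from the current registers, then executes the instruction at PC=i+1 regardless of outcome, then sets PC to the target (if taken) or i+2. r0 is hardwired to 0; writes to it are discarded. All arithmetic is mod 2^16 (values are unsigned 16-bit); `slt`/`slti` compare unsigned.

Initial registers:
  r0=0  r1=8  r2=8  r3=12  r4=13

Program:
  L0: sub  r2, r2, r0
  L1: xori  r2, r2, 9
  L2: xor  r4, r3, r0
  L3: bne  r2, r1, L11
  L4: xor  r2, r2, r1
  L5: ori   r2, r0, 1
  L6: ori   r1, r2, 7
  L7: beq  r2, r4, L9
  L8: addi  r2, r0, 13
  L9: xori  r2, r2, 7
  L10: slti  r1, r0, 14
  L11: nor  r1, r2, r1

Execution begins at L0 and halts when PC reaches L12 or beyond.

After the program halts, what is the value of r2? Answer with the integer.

9

#0 sub  r2, r2, r0 ; 0/8/8/12/13
#1 xori  r2, r2, 9 ; 0/8/1/12/13
#2 xor  r4, r3, r0 ; 0/8/1/12/12
#3 bne  r2, r1, L11 ; 0/8/1/12/12 ; →target
#4 xor  r2, r2, r1 ; 0/8/9/12/12
#11 nor  r1, r2, r1 ; 0/65526/9/12/12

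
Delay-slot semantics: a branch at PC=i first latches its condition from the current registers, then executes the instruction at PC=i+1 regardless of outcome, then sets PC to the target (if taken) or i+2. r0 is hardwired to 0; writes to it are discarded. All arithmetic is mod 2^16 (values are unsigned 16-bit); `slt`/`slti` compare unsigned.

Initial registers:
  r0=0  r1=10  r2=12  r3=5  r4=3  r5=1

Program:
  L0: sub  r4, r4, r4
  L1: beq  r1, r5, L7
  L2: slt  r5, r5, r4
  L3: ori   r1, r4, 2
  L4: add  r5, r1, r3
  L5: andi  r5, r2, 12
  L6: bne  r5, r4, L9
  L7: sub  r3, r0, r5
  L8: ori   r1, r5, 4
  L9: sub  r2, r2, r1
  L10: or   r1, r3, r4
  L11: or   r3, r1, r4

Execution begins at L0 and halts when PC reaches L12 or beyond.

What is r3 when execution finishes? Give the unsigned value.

65524

PC=0  sub  r4, r4, r4        | r0=0 r1=10 r2=12 r3=5 r4=0 r5=1
PC=1  beq  r1, r5, L7        | r0=0 r1=10 r2=12 r3=5 r4=0 r5=1  [not taken]
PC=2  slt  r5, r5, r4        | r0=0 r1=10 r2=12 r3=5 r4=0 r5=0
PC=3  ori   r1, r4, 2        | r0=0 r1=2 r2=12 r3=5 r4=0 r5=0
PC=4  add  r5, r1, r3        | r0=0 r1=2 r2=12 r3=5 r4=0 r5=7
PC=5  andi  r5, r2, 12       | r0=0 r1=2 r2=12 r3=5 r4=0 r5=12
PC=6  bne  r5, r4, L9        | r0=0 r1=2 r2=12 r3=5 r4=0 r5=12  [TAKEN]
PC=7  sub  r3, r0, r5        | r0=0 r1=2 r2=12 r3=65524 r4=0 r5=12
PC=9  sub  r2, r2, r1        | r0=0 r1=2 r2=10 r3=65524 r4=0 r5=12
PC=10 or   r1, r3, r4        | r0=0 r1=65524 r2=10 r3=65524 r4=0 r5=12
PC=11 or   r3, r1, r4        | r0=0 r1=65524 r2=10 r3=65524 r4=0 r5=12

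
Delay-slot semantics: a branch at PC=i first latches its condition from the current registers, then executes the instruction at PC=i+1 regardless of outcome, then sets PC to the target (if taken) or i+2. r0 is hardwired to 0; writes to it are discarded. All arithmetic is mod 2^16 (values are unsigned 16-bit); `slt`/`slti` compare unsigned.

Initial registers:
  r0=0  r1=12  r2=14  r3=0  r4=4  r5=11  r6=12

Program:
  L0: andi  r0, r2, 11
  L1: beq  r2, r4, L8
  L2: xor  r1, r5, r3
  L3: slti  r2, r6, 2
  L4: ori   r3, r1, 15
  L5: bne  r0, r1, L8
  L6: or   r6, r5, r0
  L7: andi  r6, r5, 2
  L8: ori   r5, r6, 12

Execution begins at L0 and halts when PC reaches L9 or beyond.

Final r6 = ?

11

[0] andi  r0, r2, 11  →  {r0:0, r1:12, r2:14, r3:0, r4:4, r5:11, r6:12}
[1] beq  r2, r4, L8  →  {r0:0, r1:12, r2:14, r3:0, r4:4, r5:11, r6:12}  ⟨branch fallthrough⟩
[2] xor  r1, r5, r3  →  {r0:0, r1:11, r2:14, r3:0, r4:4, r5:11, r6:12}
[3] slti  r2, r6, 2  →  {r0:0, r1:11, r2:0, r3:0, r4:4, r5:11, r6:12}
[4] ori   r3, r1, 15  →  {r0:0, r1:11, r2:0, r3:15, r4:4, r5:11, r6:12}
[5] bne  r0, r1, L8  →  {r0:0, r1:11, r2:0, r3:15, r4:4, r5:11, r6:12}  ⟨branch taken⟩
[6] or   r6, r5, r0  →  {r0:0, r1:11, r2:0, r3:15, r4:4, r5:11, r6:11}
[8] ori   r5, r6, 12  →  {r0:0, r1:11, r2:0, r3:15, r4:4, r5:15, r6:11}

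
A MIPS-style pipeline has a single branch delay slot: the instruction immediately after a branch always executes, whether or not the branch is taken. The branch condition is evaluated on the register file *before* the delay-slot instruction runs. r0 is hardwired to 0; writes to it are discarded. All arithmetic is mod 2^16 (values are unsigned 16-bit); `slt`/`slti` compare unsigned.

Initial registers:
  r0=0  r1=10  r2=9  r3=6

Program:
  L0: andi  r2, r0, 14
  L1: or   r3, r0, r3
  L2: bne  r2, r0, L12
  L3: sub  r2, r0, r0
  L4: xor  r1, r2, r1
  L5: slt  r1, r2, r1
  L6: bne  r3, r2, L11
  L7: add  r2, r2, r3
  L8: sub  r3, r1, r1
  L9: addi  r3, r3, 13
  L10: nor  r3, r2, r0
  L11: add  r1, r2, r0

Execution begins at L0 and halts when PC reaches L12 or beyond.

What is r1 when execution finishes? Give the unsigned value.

[0] andi  r2, r0, 14  →  {r0:0, r1:10, r2:0, r3:6}
[1] or   r3, r0, r3  →  {r0:0, r1:10, r2:0, r3:6}
[2] bne  r2, r0, L12  →  {r0:0, r1:10, r2:0, r3:6}  ⟨branch fallthrough⟩
[3] sub  r2, r0, r0  →  {r0:0, r1:10, r2:0, r3:6}
[4] xor  r1, r2, r1  →  {r0:0, r1:10, r2:0, r3:6}
[5] slt  r1, r2, r1  →  {r0:0, r1:1, r2:0, r3:6}
[6] bne  r3, r2, L11  →  {r0:0, r1:1, r2:0, r3:6}  ⟨branch taken⟩
[7] add  r2, r2, r3  →  {r0:0, r1:1, r2:6, r3:6}
[11] add  r1, r2, r0  →  {r0:0, r1:6, r2:6, r3:6}

6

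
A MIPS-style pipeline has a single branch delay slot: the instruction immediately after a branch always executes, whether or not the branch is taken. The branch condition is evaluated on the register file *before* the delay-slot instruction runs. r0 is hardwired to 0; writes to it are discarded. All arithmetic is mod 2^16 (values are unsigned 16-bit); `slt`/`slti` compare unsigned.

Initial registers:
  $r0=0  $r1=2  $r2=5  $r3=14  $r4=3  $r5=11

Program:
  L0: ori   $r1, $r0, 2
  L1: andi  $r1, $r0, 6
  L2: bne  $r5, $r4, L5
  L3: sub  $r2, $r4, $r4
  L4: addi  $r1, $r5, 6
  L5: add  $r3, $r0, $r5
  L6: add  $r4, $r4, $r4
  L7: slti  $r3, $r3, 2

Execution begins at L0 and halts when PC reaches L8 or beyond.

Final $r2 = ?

PC=0  ori   $r1, $r0, 2      | $r0=0 $r1=2 $r2=5 $r3=14 $r4=3 $r5=11
PC=1  andi  $r1, $r0, 6      | $r0=0 $r1=0 $r2=5 $r3=14 $r4=3 $r5=11
PC=2  bne  $r5, $r4, L5      | $r0=0 $r1=0 $r2=5 $r3=14 $r4=3 $r5=11  [TAKEN]
PC=3  sub  $r2, $r4, $r4     | $r0=0 $r1=0 $r2=0 $r3=14 $r4=3 $r5=11
PC=5  add  $r3, $r0, $r5     | $r0=0 $r1=0 $r2=0 $r3=11 $r4=3 $r5=11
PC=6  add  $r4, $r4, $r4     | $r0=0 $r1=0 $r2=0 $r3=11 $r4=6 $r5=11
PC=7  slti  $r3, $r3, 2      | $r0=0 $r1=0 $r2=0 $r3=0 $r4=6 $r5=11

0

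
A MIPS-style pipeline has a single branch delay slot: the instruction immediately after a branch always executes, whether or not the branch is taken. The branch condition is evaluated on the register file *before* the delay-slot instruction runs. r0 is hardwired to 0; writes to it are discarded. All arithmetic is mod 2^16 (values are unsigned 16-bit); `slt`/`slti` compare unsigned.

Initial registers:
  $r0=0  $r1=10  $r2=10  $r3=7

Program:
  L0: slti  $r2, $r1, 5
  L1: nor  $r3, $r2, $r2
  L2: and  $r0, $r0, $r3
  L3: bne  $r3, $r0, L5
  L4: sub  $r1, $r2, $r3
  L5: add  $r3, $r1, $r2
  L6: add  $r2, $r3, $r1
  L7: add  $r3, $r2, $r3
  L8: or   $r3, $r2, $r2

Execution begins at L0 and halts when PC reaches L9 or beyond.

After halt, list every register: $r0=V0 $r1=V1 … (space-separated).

$r0=0 $r1=1 $r2=2 $r3=2

PC=0  slti  $r2, $r1, 5      | $r0=0 $r1=10 $r2=0 $r3=7
PC=1  nor  $r3, $r2, $r2     | $r0=0 $r1=10 $r2=0 $r3=65535
PC=2  and  $r0, $r0, $r3     | $r0=0 $r1=10 $r2=0 $r3=65535
PC=3  bne  $r3, $r0, L5      | $r0=0 $r1=10 $r2=0 $r3=65535  [TAKEN]
PC=4  sub  $r1, $r2, $r3     | $r0=0 $r1=1 $r2=0 $r3=65535
PC=5  add  $r3, $r1, $r2     | $r0=0 $r1=1 $r2=0 $r3=1
PC=6  add  $r2, $r3, $r1     | $r0=0 $r1=1 $r2=2 $r3=1
PC=7  add  $r3, $r2, $r3     | $r0=0 $r1=1 $r2=2 $r3=3
PC=8  or   $r3, $r2, $r2     | $r0=0 $r1=1 $r2=2 $r3=2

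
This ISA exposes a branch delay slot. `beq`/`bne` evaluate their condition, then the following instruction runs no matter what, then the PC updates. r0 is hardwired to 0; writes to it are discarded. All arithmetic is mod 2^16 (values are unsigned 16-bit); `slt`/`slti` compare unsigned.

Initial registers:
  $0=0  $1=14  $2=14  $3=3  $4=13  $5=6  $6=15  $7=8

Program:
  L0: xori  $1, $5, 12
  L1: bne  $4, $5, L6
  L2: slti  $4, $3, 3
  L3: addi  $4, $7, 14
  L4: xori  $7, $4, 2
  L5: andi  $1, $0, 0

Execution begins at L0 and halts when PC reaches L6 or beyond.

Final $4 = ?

0

#0 xori  $1, $5, 12 ; 0/10/14/3/13/6/15/8
#1 bne  $4, $5, L6 ; 0/10/14/3/13/6/15/8 ; →target
#2 slti  $4, $3, 3 ; 0/10/14/3/0/6/15/8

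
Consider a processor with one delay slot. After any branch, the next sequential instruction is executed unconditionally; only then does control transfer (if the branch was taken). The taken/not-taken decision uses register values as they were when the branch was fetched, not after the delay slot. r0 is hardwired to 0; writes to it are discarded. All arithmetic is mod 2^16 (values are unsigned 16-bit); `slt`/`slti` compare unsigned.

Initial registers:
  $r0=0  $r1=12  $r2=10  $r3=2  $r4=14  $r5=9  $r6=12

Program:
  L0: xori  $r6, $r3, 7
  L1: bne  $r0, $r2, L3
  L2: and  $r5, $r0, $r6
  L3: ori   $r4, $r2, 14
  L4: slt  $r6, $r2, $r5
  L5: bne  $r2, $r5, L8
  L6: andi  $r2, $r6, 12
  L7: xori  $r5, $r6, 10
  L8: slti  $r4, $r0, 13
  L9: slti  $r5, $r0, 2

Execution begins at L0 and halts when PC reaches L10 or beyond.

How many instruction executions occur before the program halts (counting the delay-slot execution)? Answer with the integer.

#0 xori  $r6, $r3, 7 ; 0/12/10/2/14/9/5
#1 bne  $r0, $r2, L3 ; 0/12/10/2/14/9/5 ; →target
#2 and  $r5, $r0, $r6 ; 0/12/10/2/14/0/5
#3 ori   $r4, $r2, 14 ; 0/12/10/2/14/0/5
#4 slt  $r6, $r2, $r5 ; 0/12/10/2/14/0/0
#5 bne  $r2, $r5, L8 ; 0/12/10/2/14/0/0 ; →target
#6 andi  $r2, $r6, 12 ; 0/12/0/2/14/0/0
#8 slti  $r4, $r0, 13 ; 0/12/0/2/1/0/0
#9 slti  $r5, $r0, 2 ; 0/12/0/2/1/1/0

9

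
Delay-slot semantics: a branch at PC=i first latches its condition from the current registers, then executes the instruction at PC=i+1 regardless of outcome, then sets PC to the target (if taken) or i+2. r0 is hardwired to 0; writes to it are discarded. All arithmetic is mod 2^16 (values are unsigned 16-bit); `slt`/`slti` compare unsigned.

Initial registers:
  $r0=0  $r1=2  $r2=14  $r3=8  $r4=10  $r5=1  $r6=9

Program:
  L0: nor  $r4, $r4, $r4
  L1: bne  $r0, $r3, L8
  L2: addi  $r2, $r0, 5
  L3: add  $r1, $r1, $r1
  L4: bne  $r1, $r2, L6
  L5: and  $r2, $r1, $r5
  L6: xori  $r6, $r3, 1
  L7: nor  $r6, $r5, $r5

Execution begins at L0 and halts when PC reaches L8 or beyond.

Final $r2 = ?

5

#0 nor  $r4, $r4, $r4 ; 0/2/14/8/65525/1/9
#1 bne  $r0, $r3, L8 ; 0/2/14/8/65525/1/9 ; →target
#2 addi  $r2, $r0, 5 ; 0/2/5/8/65525/1/9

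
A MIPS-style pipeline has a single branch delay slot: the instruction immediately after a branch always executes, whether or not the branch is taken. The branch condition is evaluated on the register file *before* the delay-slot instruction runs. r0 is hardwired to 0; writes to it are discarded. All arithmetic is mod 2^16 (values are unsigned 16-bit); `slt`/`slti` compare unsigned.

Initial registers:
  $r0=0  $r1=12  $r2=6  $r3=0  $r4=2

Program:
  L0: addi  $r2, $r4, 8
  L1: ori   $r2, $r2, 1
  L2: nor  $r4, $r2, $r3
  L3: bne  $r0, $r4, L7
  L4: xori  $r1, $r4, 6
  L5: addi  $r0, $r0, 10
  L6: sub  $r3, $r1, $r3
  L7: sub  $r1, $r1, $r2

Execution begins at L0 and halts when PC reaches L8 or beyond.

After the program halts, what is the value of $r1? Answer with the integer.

  step pc=0: addi  $r2, $r4, 8  regs=(0,12,10,0,2)
  step pc=1: ori   $r2, $r2, 1  regs=(0,12,11,0,2)
  step pc=2: nor  $r4, $r2, $r3  regs=(0,12,11,0,65524)
  step pc=3: bne  $r0, $r4, L7  cond=T  regs=(0,12,11,0,65524)
  step pc=4: xori  $r1, $r4, 6  regs=(0,65522,11,0,65524)
  step pc=7: sub  $r1, $r1, $r2  regs=(0,65511,11,0,65524)

65511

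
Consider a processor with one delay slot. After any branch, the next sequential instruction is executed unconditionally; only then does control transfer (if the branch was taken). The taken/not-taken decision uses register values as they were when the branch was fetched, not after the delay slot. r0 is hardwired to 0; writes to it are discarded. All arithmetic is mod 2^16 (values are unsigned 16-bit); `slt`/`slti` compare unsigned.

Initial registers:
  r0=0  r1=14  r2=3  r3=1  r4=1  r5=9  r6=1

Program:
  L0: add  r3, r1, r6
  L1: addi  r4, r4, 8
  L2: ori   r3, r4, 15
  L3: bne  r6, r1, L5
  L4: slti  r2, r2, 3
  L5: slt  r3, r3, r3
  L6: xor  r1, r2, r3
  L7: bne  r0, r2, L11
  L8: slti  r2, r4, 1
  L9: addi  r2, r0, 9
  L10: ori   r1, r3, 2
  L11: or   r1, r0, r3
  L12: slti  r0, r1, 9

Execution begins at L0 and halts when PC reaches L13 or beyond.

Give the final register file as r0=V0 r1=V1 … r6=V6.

r0=0 r1=0 r2=9 r3=0 r4=9 r5=9 r6=1

  step pc=0: add  r3, r1, r6  regs=(0,14,3,15,1,9,1)
  step pc=1: addi  r4, r4, 8  regs=(0,14,3,15,9,9,1)
  step pc=2: ori   r3, r4, 15  regs=(0,14,3,15,9,9,1)
  step pc=3: bne  r6, r1, L5  cond=T  regs=(0,14,3,15,9,9,1)
  step pc=4: slti  r2, r2, 3  regs=(0,14,0,15,9,9,1)
  step pc=5: slt  r3, r3, r3  regs=(0,14,0,0,9,9,1)
  step pc=6: xor  r1, r2, r3  regs=(0,0,0,0,9,9,1)
  step pc=7: bne  r0, r2, L11  cond=F  regs=(0,0,0,0,9,9,1)
  step pc=8: slti  r2, r4, 1  regs=(0,0,0,0,9,9,1)
  step pc=9: addi  r2, r0, 9  regs=(0,0,9,0,9,9,1)
  step pc=10: ori   r1, r3, 2  regs=(0,2,9,0,9,9,1)
  step pc=11: or   r1, r0, r3  regs=(0,0,9,0,9,9,1)
  step pc=12: slti  r0, r1, 9  regs=(0,0,9,0,9,9,1)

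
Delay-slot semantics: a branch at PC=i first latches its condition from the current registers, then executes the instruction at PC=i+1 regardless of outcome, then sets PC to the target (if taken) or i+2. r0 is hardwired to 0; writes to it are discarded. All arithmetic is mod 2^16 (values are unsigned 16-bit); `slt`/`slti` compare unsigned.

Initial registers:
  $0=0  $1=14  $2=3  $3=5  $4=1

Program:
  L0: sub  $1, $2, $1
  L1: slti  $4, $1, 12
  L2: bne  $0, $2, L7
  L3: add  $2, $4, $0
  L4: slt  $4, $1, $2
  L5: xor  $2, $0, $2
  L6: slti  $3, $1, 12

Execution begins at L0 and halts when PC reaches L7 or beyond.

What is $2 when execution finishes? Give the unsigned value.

0

#0 sub  $1, $2, $1 ; 0/65525/3/5/1
#1 slti  $4, $1, 12 ; 0/65525/3/5/0
#2 bne  $0, $2, L7 ; 0/65525/3/5/0 ; →target
#3 add  $2, $4, $0 ; 0/65525/0/5/0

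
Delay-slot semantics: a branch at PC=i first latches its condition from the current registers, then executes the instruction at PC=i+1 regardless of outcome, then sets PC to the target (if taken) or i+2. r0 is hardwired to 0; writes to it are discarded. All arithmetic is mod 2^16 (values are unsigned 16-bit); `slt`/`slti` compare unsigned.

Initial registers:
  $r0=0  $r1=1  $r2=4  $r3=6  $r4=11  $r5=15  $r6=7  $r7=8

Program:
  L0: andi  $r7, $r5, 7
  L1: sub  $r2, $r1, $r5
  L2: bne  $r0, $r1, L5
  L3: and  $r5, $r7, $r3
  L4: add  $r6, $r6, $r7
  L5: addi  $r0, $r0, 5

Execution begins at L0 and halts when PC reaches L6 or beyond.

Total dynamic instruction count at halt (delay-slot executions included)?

5

#0 andi  $r7, $r5, 7 ; 0/1/4/6/11/15/7/7
#1 sub  $r2, $r1, $r5 ; 0/1/65522/6/11/15/7/7
#2 bne  $r0, $r1, L5 ; 0/1/65522/6/11/15/7/7 ; →target
#3 and  $r5, $r7, $r3 ; 0/1/65522/6/11/6/7/7
#5 addi  $r0, $r0, 5 ; 0/1/65522/6/11/6/7/7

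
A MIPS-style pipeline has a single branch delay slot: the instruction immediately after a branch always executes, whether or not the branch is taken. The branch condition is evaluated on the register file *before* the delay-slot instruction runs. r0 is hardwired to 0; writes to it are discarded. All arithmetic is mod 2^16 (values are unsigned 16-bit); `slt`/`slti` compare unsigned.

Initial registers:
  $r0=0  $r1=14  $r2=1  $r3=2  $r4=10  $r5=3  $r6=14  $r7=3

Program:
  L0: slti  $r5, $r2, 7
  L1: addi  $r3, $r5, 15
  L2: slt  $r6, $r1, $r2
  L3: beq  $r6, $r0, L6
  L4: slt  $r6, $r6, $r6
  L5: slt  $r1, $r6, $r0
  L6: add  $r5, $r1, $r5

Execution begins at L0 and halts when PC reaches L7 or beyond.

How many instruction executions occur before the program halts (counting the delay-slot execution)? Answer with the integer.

6

PC=0  slti  $r5, $r2, 7      | $r0=0 $r1=14 $r2=1 $r3=2 $r4=10 $r5=1 $r6=14 $r7=3
PC=1  addi  $r3, $r5, 15     | $r0=0 $r1=14 $r2=1 $r3=16 $r4=10 $r5=1 $r6=14 $r7=3
PC=2  slt  $r6, $r1, $r2     | $r0=0 $r1=14 $r2=1 $r3=16 $r4=10 $r5=1 $r6=0 $r7=3
PC=3  beq  $r6, $r0, L6      | $r0=0 $r1=14 $r2=1 $r3=16 $r4=10 $r5=1 $r6=0 $r7=3  [TAKEN]
PC=4  slt  $r6, $r6, $r6     | $r0=0 $r1=14 $r2=1 $r3=16 $r4=10 $r5=1 $r6=0 $r7=3
PC=6  add  $r5, $r1, $r5     | $r0=0 $r1=14 $r2=1 $r3=16 $r4=10 $r5=15 $r6=0 $r7=3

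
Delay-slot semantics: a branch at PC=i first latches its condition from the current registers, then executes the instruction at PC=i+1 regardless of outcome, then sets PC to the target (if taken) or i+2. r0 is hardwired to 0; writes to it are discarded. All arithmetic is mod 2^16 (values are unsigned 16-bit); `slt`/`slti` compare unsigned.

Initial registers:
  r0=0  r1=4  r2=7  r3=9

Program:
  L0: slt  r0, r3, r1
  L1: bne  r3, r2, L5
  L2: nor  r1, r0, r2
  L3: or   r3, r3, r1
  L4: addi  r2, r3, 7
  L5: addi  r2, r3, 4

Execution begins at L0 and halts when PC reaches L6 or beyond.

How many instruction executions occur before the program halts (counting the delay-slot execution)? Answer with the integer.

[0] slt  r0, r3, r1  →  {r0:0, r1:4, r2:7, r3:9}
[1] bne  r3, r2, L5  →  {r0:0, r1:4, r2:7, r3:9}  ⟨branch taken⟩
[2] nor  r1, r0, r2  →  {r0:0, r1:65528, r2:7, r3:9}
[5] addi  r2, r3, 4  →  {r0:0, r1:65528, r2:13, r3:9}

4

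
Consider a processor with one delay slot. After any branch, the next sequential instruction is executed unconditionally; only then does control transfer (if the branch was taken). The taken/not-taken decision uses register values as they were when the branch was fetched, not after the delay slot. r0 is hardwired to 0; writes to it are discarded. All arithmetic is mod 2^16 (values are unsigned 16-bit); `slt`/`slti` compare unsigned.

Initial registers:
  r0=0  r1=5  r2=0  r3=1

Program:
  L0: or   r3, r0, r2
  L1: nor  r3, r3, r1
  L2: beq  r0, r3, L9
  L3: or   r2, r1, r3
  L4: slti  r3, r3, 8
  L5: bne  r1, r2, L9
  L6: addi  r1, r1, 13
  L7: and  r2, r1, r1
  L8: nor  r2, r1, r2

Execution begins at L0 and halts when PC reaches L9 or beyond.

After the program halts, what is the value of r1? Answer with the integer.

18

PC=0  or   r3, r0, r2        | r0=0 r1=5 r2=0 r3=0
PC=1  nor  r3, r3, r1        | r0=0 r1=5 r2=0 r3=65530
PC=2  beq  r0, r3, L9        | r0=0 r1=5 r2=0 r3=65530  [not taken]
PC=3  or   r2, r1, r3        | r0=0 r1=5 r2=65535 r3=65530
PC=4  slti  r3, r3, 8        | r0=0 r1=5 r2=65535 r3=0
PC=5  bne  r1, r2, L9        | r0=0 r1=5 r2=65535 r3=0  [TAKEN]
PC=6  addi  r1, r1, 13       | r0=0 r1=18 r2=65535 r3=0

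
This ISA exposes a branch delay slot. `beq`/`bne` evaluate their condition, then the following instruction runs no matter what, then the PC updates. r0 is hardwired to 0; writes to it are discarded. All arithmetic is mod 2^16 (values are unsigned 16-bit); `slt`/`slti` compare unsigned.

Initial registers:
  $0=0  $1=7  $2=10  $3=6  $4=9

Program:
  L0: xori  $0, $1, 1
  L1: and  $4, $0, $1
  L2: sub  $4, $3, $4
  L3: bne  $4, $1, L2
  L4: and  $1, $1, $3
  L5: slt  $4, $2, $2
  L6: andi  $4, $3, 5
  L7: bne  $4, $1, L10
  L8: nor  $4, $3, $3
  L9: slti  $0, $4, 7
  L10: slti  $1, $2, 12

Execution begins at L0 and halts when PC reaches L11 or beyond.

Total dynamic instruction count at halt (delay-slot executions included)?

#0 xori  $0, $1, 1 ; 0/7/10/6/9
#1 and  $4, $0, $1 ; 0/7/10/6/0
#2 sub  $4, $3, $4 ; 0/7/10/6/6
#3 bne  $4, $1, L2 ; 0/7/10/6/6 ; →target
#4 and  $1, $1, $3 ; 0/6/10/6/6
#2 sub  $4, $3, $4 ; 0/6/10/6/0
#3 bne  $4, $1, L2 ; 0/6/10/6/0 ; →target
#4 and  $1, $1, $3 ; 0/6/10/6/0
#2 sub  $4, $3, $4 ; 0/6/10/6/6
#3 bne  $4, $1, L2 ; 0/6/10/6/6 ; →fallthru
#4 and  $1, $1, $3 ; 0/6/10/6/6
#5 slt  $4, $2, $2 ; 0/6/10/6/0
#6 andi  $4, $3, 5 ; 0/6/10/6/4
#7 bne  $4, $1, L10 ; 0/6/10/6/4 ; →target
#8 nor  $4, $3, $3 ; 0/6/10/6/65529
#10 slti  $1, $2, 12 ; 0/1/10/6/65529

16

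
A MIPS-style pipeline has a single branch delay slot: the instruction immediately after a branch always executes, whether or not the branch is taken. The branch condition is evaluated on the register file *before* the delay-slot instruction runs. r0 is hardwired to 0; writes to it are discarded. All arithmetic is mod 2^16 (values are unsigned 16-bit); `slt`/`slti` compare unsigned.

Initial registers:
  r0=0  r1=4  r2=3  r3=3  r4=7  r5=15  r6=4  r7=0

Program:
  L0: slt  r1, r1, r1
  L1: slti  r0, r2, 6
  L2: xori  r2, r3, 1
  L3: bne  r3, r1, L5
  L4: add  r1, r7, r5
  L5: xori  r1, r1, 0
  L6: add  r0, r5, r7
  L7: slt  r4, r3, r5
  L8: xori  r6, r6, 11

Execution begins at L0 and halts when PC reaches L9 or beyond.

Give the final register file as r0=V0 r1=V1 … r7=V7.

#0 slt  r1, r1, r1 ; 0/0/3/3/7/15/4/0
#1 slti  r0, r2, 6 ; 0/0/3/3/7/15/4/0
#2 xori  r2, r3, 1 ; 0/0/2/3/7/15/4/0
#3 bne  r3, r1, L5 ; 0/0/2/3/7/15/4/0 ; →target
#4 add  r1, r7, r5 ; 0/15/2/3/7/15/4/0
#5 xori  r1, r1, 0 ; 0/15/2/3/7/15/4/0
#6 add  r0, r5, r7 ; 0/15/2/3/7/15/4/0
#7 slt  r4, r3, r5 ; 0/15/2/3/1/15/4/0
#8 xori  r6, r6, 11 ; 0/15/2/3/1/15/15/0

r0=0 r1=15 r2=2 r3=3 r4=1 r5=15 r6=15 r7=0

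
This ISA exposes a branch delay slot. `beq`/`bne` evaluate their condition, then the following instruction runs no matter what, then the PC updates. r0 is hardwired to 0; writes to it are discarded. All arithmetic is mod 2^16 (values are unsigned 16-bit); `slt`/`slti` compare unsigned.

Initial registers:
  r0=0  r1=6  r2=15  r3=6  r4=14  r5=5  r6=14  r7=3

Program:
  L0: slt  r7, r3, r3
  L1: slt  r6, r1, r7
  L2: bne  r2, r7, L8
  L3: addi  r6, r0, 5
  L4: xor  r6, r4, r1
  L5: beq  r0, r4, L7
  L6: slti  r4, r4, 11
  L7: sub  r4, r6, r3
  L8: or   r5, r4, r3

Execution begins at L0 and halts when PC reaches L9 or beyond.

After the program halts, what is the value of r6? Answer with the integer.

5

  step pc=0: slt  r7, r3, r3  regs=(0,6,15,6,14,5,14,0)
  step pc=1: slt  r6, r1, r7  regs=(0,6,15,6,14,5,0,0)
  step pc=2: bne  r2, r7, L8  cond=T  regs=(0,6,15,6,14,5,0,0)
  step pc=3: addi  r6, r0, 5  regs=(0,6,15,6,14,5,5,0)
  step pc=8: or   r5, r4, r3  regs=(0,6,15,6,14,14,5,0)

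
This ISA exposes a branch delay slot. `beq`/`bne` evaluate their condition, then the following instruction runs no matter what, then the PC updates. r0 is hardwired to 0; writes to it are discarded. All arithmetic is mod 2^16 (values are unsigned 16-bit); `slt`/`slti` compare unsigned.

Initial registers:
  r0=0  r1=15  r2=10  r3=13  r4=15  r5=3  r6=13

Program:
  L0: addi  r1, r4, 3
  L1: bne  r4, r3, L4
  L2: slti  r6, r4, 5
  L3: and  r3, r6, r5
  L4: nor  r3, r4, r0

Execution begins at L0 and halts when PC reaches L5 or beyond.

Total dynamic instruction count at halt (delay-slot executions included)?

4

#0 addi  r1, r4, 3 ; 0/18/10/13/15/3/13
#1 bne  r4, r3, L4 ; 0/18/10/13/15/3/13 ; →target
#2 slti  r6, r4, 5 ; 0/18/10/13/15/3/0
#4 nor  r3, r4, r0 ; 0/18/10/65520/15/3/0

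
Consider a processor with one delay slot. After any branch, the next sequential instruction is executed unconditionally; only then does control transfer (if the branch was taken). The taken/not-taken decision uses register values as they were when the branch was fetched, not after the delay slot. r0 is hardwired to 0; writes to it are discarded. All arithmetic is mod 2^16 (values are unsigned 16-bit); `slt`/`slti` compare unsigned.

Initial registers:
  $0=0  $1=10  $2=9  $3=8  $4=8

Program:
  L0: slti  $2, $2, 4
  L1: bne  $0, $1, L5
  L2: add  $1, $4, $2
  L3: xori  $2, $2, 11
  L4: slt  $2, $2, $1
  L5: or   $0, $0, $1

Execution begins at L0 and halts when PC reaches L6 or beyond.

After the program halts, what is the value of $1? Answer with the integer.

8

#0 slti  $2, $2, 4 ; 0/10/0/8/8
#1 bne  $0, $1, L5 ; 0/10/0/8/8 ; →target
#2 add  $1, $4, $2 ; 0/8/0/8/8
#5 or   $0, $0, $1 ; 0/8/0/8/8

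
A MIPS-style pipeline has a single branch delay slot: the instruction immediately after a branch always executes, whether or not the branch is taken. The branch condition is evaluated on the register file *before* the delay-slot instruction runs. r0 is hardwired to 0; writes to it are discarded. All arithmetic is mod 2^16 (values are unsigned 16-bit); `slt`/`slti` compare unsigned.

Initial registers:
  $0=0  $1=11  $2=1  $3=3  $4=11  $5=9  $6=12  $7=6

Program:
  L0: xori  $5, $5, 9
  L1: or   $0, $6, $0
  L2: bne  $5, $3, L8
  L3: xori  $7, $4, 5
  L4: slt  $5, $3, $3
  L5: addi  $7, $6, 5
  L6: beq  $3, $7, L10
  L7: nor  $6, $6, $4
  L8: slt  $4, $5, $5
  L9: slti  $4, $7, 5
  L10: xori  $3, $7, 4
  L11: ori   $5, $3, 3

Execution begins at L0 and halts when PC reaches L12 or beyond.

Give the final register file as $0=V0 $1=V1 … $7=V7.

PC=0  xori  $5, $5, 9        | $0=0 $1=11 $2=1 $3=3 $4=11 $5=0 $6=12 $7=6
PC=1  or   $0, $6, $0        | $0=0 $1=11 $2=1 $3=3 $4=11 $5=0 $6=12 $7=6
PC=2  bne  $5, $3, L8        | $0=0 $1=11 $2=1 $3=3 $4=11 $5=0 $6=12 $7=6  [TAKEN]
PC=3  xori  $7, $4, 5        | $0=0 $1=11 $2=1 $3=3 $4=11 $5=0 $6=12 $7=14
PC=8  slt  $4, $5, $5        | $0=0 $1=11 $2=1 $3=3 $4=0 $5=0 $6=12 $7=14
PC=9  slti  $4, $7, 5        | $0=0 $1=11 $2=1 $3=3 $4=0 $5=0 $6=12 $7=14
PC=10 xori  $3, $7, 4        | $0=0 $1=11 $2=1 $3=10 $4=0 $5=0 $6=12 $7=14
PC=11 ori   $5, $3, 3        | $0=0 $1=11 $2=1 $3=10 $4=0 $5=11 $6=12 $7=14

$0=0 $1=11 $2=1 $3=10 $4=0 $5=11 $6=12 $7=14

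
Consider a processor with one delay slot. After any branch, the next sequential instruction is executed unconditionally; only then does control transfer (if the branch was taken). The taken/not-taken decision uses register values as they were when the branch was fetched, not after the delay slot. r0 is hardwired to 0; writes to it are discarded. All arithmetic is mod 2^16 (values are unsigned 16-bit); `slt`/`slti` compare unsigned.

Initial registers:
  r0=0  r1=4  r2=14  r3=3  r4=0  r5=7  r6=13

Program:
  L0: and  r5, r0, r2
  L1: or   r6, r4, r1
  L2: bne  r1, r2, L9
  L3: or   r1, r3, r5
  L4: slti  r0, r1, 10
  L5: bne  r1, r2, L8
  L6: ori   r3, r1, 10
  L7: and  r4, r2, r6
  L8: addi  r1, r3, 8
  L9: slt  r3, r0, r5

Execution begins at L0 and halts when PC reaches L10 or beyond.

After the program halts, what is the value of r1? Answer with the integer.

3

[0] and  r5, r0, r2  →  {r0:0, r1:4, r2:14, r3:3, r4:0, r5:0, r6:13}
[1] or   r6, r4, r1  →  {r0:0, r1:4, r2:14, r3:3, r4:0, r5:0, r6:4}
[2] bne  r1, r2, L9  →  {r0:0, r1:4, r2:14, r3:3, r4:0, r5:0, r6:4}  ⟨branch taken⟩
[3] or   r1, r3, r5  →  {r0:0, r1:3, r2:14, r3:3, r4:0, r5:0, r6:4}
[9] slt  r3, r0, r5  →  {r0:0, r1:3, r2:14, r3:0, r4:0, r5:0, r6:4}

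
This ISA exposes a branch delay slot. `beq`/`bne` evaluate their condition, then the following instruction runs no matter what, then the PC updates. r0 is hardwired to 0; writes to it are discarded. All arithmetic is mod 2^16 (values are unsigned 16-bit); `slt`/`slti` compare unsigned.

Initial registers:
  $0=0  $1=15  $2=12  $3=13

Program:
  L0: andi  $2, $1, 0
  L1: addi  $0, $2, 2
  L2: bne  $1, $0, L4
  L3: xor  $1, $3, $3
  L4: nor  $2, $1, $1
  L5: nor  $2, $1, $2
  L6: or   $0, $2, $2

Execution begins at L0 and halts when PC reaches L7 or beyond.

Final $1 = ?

0

#0 andi  $2, $1, 0 ; 0/15/0/13
#1 addi  $0, $2, 2 ; 0/15/0/13
#2 bne  $1, $0, L4 ; 0/15/0/13 ; →target
#3 xor  $1, $3, $3 ; 0/0/0/13
#4 nor  $2, $1, $1 ; 0/0/65535/13
#5 nor  $2, $1, $2 ; 0/0/0/13
#6 or   $0, $2, $2 ; 0/0/0/13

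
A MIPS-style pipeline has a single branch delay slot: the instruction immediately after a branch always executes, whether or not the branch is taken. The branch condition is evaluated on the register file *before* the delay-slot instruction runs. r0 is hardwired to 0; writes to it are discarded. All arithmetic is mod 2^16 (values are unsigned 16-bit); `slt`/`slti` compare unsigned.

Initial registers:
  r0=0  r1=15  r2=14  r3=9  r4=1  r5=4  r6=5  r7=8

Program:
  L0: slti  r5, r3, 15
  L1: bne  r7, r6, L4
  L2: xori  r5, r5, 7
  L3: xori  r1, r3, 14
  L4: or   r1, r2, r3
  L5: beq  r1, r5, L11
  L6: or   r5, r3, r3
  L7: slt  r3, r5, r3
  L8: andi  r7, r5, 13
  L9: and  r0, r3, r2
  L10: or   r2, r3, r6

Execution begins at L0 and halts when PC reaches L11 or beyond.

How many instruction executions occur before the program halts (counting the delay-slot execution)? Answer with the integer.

10

PC=0  slti  r5, r3, 15       | r0=0 r1=15 r2=14 r3=9 r4=1 r5=1 r6=5 r7=8
PC=1  bne  r7, r6, L4        | r0=0 r1=15 r2=14 r3=9 r4=1 r5=1 r6=5 r7=8  [TAKEN]
PC=2  xori  r5, r5, 7        | r0=0 r1=15 r2=14 r3=9 r4=1 r5=6 r6=5 r7=8
PC=4  or   r1, r2, r3        | r0=0 r1=15 r2=14 r3=9 r4=1 r5=6 r6=5 r7=8
PC=5  beq  r1, r5, L11       | r0=0 r1=15 r2=14 r3=9 r4=1 r5=6 r6=5 r7=8  [not taken]
PC=6  or   r5, r3, r3        | r0=0 r1=15 r2=14 r3=9 r4=1 r5=9 r6=5 r7=8
PC=7  slt  r3, r5, r3        | r0=0 r1=15 r2=14 r3=0 r4=1 r5=9 r6=5 r7=8
PC=8  andi  r7, r5, 13       | r0=0 r1=15 r2=14 r3=0 r4=1 r5=9 r6=5 r7=9
PC=9  and  r0, r3, r2        | r0=0 r1=15 r2=14 r3=0 r4=1 r5=9 r6=5 r7=9
PC=10 or   r2, r3, r6        | r0=0 r1=15 r2=5 r3=0 r4=1 r5=9 r6=5 r7=9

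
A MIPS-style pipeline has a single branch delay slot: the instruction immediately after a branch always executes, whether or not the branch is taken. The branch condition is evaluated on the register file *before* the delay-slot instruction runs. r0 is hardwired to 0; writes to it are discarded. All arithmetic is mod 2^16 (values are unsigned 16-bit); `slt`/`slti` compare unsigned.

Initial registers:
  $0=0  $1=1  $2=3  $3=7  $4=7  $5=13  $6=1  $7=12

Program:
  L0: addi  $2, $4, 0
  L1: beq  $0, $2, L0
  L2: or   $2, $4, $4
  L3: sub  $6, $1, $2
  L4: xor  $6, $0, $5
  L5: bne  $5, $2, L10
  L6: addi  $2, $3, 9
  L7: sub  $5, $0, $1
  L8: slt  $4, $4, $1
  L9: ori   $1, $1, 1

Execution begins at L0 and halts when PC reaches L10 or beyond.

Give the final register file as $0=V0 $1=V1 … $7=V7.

  step pc=0: addi  $2, $4, 0  regs=(0,1,7,7,7,13,1,12)
  step pc=1: beq  $0, $2, L0  cond=F  regs=(0,1,7,7,7,13,1,12)
  step pc=2: or   $2, $4, $4  regs=(0,1,7,7,7,13,1,12)
  step pc=3: sub  $6, $1, $2  regs=(0,1,7,7,7,13,65530,12)
  step pc=4: xor  $6, $0, $5  regs=(0,1,7,7,7,13,13,12)
  step pc=5: bne  $5, $2, L10  cond=T  regs=(0,1,7,7,7,13,13,12)
  step pc=6: addi  $2, $3, 9  regs=(0,1,16,7,7,13,13,12)

$0=0 $1=1 $2=16 $3=7 $4=7 $5=13 $6=13 $7=12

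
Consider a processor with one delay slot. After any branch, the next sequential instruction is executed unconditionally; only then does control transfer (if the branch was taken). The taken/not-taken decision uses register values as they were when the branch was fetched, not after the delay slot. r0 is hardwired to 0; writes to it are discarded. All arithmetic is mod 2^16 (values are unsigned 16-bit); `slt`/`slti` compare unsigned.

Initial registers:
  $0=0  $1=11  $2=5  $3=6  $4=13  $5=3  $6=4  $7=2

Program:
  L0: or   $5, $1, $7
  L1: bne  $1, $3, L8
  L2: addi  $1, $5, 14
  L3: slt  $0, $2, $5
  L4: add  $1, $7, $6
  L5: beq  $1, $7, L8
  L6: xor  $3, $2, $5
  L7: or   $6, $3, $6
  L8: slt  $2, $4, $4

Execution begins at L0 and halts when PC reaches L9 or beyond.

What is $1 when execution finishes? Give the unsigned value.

  step pc=0: or   $5, $1, $7  regs=(0,11,5,6,13,11,4,2)
  step pc=1: bne  $1, $3, L8  cond=T  regs=(0,11,5,6,13,11,4,2)
  step pc=2: addi  $1, $5, 14  regs=(0,25,5,6,13,11,4,2)
  step pc=8: slt  $2, $4, $4  regs=(0,25,0,6,13,11,4,2)

25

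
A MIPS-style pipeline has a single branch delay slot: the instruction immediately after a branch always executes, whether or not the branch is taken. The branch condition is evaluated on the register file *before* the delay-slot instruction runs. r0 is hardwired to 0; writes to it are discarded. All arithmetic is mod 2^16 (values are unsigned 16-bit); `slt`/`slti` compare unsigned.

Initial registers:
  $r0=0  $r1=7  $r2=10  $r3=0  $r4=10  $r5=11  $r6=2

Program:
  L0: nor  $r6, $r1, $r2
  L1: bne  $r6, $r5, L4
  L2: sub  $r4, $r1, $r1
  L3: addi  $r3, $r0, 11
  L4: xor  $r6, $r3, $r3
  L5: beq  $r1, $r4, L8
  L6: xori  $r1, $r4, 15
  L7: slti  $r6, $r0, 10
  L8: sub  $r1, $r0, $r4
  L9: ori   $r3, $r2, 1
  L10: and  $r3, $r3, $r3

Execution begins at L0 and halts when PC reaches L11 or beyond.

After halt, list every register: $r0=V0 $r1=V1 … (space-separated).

PC=0  nor  $r6, $r1, $r2     | $r0=0 $r1=7 $r2=10 $r3=0 $r4=10 $r5=11 $r6=65520
PC=1  bne  $r6, $r5, L4      | $r0=0 $r1=7 $r2=10 $r3=0 $r4=10 $r5=11 $r6=65520  [TAKEN]
PC=2  sub  $r4, $r1, $r1     | $r0=0 $r1=7 $r2=10 $r3=0 $r4=0 $r5=11 $r6=65520
PC=4  xor  $r6, $r3, $r3     | $r0=0 $r1=7 $r2=10 $r3=0 $r4=0 $r5=11 $r6=0
PC=5  beq  $r1, $r4, L8      | $r0=0 $r1=7 $r2=10 $r3=0 $r4=0 $r5=11 $r6=0  [not taken]
PC=6  xori  $r1, $r4, 15     | $r0=0 $r1=15 $r2=10 $r3=0 $r4=0 $r5=11 $r6=0
PC=7  slti  $r6, $r0, 10     | $r0=0 $r1=15 $r2=10 $r3=0 $r4=0 $r5=11 $r6=1
PC=8  sub  $r1, $r0, $r4     | $r0=0 $r1=0 $r2=10 $r3=0 $r4=0 $r5=11 $r6=1
PC=9  ori   $r3, $r2, 1      | $r0=0 $r1=0 $r2=10 $r3=11 $r4=0 $r5=11 $r6=1
PC=10 and  $r3, $r3, $r3     | $r0=0 $r1=0 $r2=10 $r3=11 $r4=0 $r5=11 $r6=1

$r0=0 $r1=0 $r2=10 $r3=11 $r4=0 $r5=11 $r6=1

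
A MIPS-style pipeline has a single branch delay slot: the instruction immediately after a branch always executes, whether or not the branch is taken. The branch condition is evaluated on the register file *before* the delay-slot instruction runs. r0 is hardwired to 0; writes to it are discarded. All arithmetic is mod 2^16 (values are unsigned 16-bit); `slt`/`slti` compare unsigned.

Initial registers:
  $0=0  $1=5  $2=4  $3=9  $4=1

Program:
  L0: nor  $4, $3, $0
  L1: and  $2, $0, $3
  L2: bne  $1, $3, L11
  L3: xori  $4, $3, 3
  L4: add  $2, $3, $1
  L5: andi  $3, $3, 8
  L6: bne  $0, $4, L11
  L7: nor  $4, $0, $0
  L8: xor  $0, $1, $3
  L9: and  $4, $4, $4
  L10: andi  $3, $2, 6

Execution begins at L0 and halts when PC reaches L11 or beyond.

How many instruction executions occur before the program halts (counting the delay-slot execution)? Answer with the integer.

  step pc=0: nor  $4, $3, $0  regs=(0,5,4,9,65526)
  step pc=1: and  $2, $0, $3  regs=(0,5,0,9,65526)
  step pc=2: bne  $1, $3, L11  cond=T  regs=(0,5,0,9,65526)
  step pc=3: xori  $4, $3, 3  regs=(0,5,0,9,10)

4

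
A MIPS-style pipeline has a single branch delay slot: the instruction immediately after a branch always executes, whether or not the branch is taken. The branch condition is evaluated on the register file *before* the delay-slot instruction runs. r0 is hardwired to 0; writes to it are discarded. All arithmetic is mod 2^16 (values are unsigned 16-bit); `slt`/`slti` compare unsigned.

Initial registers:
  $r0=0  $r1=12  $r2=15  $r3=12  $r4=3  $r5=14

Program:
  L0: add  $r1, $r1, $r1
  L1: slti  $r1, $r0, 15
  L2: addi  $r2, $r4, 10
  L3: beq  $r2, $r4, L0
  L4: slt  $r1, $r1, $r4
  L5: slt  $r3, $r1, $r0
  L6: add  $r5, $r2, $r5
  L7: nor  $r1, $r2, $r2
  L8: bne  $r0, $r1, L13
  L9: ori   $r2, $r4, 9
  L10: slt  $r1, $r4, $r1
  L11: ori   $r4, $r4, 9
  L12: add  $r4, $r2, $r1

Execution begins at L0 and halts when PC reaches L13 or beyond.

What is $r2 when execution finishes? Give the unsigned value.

  step pc=0: add  $r1, $r1, $r1  regs=(0,24,15,12,3,14)
  step pc=1: slti  $r1, $r0, 15  regs=(0,1,15,12,3,14)
  step pc=2: addi  $r2, $r4, 10  regs=(0,1,13,12,3,14)
  step pc=3: beq  $r2, $r4, L0  cond=F  regs=(0,1,13,12,3,14)
  step pc=4: slt  $r1, $r1, $r4  regs=(0,1,13,12,3,14)
  step pc=5: slt  $r3, $r1, $r0  regs=(0,1,13,0,3,14)
  step pc=6: add  $r5, $r2, $r5  regs=(0,1,13,0,3,27)
  step pc=7: nor  $r1, $r2, $r2  regs=(0,65522,13,0,3,27)
  step pc=8: bne  $r0, $r1, L13  cond=T  regs=(0,65522,13,0,3,27)
  step pc=9: ori   $r2, $r4, 9  regs=(0,65522,11,0,3,27)

11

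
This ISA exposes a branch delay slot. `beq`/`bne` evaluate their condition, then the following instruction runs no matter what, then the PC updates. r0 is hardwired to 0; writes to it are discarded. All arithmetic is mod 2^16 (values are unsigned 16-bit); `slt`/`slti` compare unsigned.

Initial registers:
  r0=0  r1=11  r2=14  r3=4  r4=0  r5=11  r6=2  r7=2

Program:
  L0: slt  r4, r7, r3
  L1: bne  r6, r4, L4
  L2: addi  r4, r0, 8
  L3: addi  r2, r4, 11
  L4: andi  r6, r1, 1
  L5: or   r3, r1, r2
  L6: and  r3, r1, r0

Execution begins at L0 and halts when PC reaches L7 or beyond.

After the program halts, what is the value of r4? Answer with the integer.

  step pc=0: slt  r4, r7, r3  regs=(0,11,14,4,1,11,2,2)
  step pc=1: bne  r6, r4, L4  cond=T  regs=(0,11,14,4,1,11,2,2)
  step pc=2: addi  r4, r0, 8  regs=(0,11,14,4,8,11,2,2)
  step pc=4: andi  r6, r1, 1  regs=(0,11,14,4,8,11,1,2)
  step pc=5: or   r3, r1, r2  regs=(0,11,14,15,8,11,1,2)
  step pc=6: and  r3, r1, r0  regs=(0,11,14,0,8,11,1,2)

8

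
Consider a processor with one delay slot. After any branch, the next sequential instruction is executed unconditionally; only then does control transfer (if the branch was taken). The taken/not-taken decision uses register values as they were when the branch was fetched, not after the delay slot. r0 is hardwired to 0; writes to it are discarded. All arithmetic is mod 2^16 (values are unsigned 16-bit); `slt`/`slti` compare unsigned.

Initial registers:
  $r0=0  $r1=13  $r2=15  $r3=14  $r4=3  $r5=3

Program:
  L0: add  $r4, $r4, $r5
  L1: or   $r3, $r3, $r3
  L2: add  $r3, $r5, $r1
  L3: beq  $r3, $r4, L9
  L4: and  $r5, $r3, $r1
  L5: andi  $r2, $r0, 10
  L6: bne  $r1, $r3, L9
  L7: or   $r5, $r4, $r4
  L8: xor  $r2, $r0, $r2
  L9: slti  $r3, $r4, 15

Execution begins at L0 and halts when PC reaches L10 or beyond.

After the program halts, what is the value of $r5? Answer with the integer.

6

[0] add  $r4, $r4, $r5  →  {$r0:0, $r1:13, $r2:15, $r3:14, $r4:6, $r5:3}
[1] or   $r3, $r3, $r3  →  {$r0:0, $r1:13, $r2:15, $r3:14, $r4:6, $r5:3}
[2] add  $r3, $r5, $r1  →  {$r0:0, $r1:13, $r2:15, $r3:16, $r4:6, $r5:3}
[3] beq  $r3, $r4, L9  →  {$r0:0, $r1:13, $r2:15, $r3:16, $r4:6, $r5:3}  ⟨branch fallthrough⟩
[4] and  $r5, $r3, $r1  →  {$r0:0, $r1:13, $r2:15, $r3:16, $r4:6, $r5:0}
[5] andi  $r2, $r0, 10  →  {$r0:0, $r1:13, $r2:0, $r3:16, $r4:6, $r5:0}
[6] bne  $r1, $r3, L9  →  {$r0:0, $r1:13, $r2:0, $r3:16, $r4:6, $r5:0}  ⟨branch taken⟩
[7] or   $r5, $r4, $r4  →  {$r0:0, $r1:13, $r2:0, $r3:16, $r4:6, $r5:6}
[9] slti  $r3, $r4, 15  →  {$r0:0, $r1:13, $r2:0, $r3:1, $r4:6, $r5:6}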